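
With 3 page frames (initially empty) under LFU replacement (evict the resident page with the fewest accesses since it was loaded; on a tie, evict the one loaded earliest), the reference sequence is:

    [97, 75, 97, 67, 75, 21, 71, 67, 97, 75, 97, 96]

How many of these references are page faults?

97 → miss, frames {97}
75 → miss, frames {97,75}
97 → hit
67 → miss, frames {97,75,67}
75 → hit
21 → miss, evict 67, frames {97,75,21}
71 → miss, evict 21, frames {97,75,71}
67 → miss, evict 71, frames {97,75,67}
97 → hit
75 → hit
97 → hit
96 → miss, evict 67, frames {97,75,96}
Page faults: 7.

7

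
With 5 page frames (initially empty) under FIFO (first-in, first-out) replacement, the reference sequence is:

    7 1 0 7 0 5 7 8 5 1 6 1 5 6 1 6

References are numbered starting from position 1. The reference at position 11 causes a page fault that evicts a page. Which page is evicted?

pos 1: 7 → miss, frames {7}
pos 2: 1 → miss, frames {7,1}
pos 3: 0 → miss, frames {7,1,0}
pos 4: 7 → hit
pos 5: 0 → hit
pos 6: 5 → miss, frames {7,1,0,5}
pos 7: 7 → hit
pos 8: 8 → miss, frames {7,1,0,5,8}
pos 9: 5 → hit
pos 10: 1 → hit
pos 11: 6 → miss, evict 7, frames {1,0,5,8,6}
At position 11, page 7 is evicted.

7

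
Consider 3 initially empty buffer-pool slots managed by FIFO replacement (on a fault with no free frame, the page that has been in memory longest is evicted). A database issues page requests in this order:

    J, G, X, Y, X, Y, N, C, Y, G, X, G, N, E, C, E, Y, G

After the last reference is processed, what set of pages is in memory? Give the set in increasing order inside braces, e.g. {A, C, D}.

J -> miss, frames {J}
G -> miss, frames {J,G}
X -> miss, frames {J,G,X}
Y -> miss, evict J, frames {G,X,Y}
X -> hit
Y -> hit
N -> miss, evict G, frames {X,Y,N}
C -> miss, evict X, frames {Y,N,C}
Y -> hit
G -> miss, evict Y, frames {N,C,G}
X -> miss, evict N, frames {C,G,X}
G -> hit
N -> miss, evict C, frames {G,X,N}
E -> miss, evict G, frames {X,N,E}
C -> miss, evict X, frames {N,E,C}
E -> hit
Y -> miss, evict N, frames {E,C,Y}
G -> miss, evict E, frames {C,Y,G}

{C, G, Y}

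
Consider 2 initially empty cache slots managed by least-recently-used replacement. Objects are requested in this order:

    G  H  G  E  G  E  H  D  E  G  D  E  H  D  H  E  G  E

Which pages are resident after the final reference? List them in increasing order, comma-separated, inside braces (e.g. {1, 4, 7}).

{E, G}

G → fault, frames [G]
H → fault, frames [G, H]
G → hit
E → fault, evict H, frames [G, E]
G → hit
E → hit
H → fault, evict G, frames [E, H]
D → fault, evict E, frames [H, D]
E → fault, evict H, frames [D, E]
G → fault, evict D, frames [E, G]
D → fault, evict E, frames [G, D]
E → fault, evict G, frames [D, E]
H → fault, evict D, frames [E, H]
D → fault, evict E, frames [H, D]
H → hit
E → fault, evict D, frames [H, E]
G → fault, evict H, frames [E, G]
E → hit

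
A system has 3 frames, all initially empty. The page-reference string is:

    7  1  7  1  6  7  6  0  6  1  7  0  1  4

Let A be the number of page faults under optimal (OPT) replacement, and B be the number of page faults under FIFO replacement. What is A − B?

-1

Under OPT: F F . . F . . F . . F . . F → 6 faults.
Under FIFO: F F . . F . . F . . F . F F → 7 faults.
A − B = 6 − 7 = -1.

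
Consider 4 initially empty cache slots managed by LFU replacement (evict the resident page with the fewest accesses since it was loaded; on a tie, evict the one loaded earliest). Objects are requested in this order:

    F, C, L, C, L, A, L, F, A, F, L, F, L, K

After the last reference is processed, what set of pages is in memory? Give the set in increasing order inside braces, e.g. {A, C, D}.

{A, F, K, L}

F → miss, frames (F)
C → miss, frames (F C)
L → miss, frames (F C L)
C → hit
L → hit
A → miss, frames (F C L A)
L → hit
F → hit
A → hit
F → hit
L → hit
F → hit
L → hit
K → miss, evict C, frames (F L A K)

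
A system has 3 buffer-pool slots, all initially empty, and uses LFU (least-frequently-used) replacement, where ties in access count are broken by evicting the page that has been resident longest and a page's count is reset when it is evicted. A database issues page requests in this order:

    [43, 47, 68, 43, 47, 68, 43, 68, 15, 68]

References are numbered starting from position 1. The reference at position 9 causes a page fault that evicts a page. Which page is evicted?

47

pos 1: 43 -> fault, frames {43}
pos 2: 47 -> fault, frames {43,47}
pos 3: 68 -> fault, frames {43,47,68}
pos 4: 43 -> hit
pos 5: 47 -> hit
pos 6: 68 -> hit
pos 7: 43 -> hit
pos 8: 68 -> hit
pos 9: 15 -> fault, evict 47, frames {43,68,15}
At position 9, page 47 is evicted.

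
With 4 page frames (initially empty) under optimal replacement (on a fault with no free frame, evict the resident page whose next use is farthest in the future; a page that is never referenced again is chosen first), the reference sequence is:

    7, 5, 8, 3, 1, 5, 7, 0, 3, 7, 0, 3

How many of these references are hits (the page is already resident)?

6

7 → miss, frames [7]
5 → miss, frames [7, 5]
8 → miss, frames [7, 5, 8]
3 → miss, frames [7, 5, 8, 3]
1 → miss, evict 8, frames [7, 5, 3, 1]
5 → hit
7 → hit
0 → miss, evict 1, frames [7, 5, 3, 0]
3 → hit
7 → hit
0 → hit
3 → hit
Hits: 6.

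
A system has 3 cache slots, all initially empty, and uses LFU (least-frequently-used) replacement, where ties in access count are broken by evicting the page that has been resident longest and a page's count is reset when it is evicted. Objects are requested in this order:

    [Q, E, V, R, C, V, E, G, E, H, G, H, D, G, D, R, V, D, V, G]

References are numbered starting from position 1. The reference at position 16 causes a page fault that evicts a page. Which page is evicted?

D

pos 1: Q -> miss, frames [Q]
pos 2: E -> miss, frames [Q, E]
pos 3: V -> miss, frames [Q, E, V]
pos 4: R -> miss, evict Q, frames [E, V, R]
pos 5: C -> miss, evict E, frames [V, R, C]
pos 6: V -> hit
pos 7: E -> miss, evict R, frames [V, C, E]
pos 8: G -> miss, evict C, frames [V, E, G]
pos 9: E -> hit
pos 10: H -> miss, evict G, frames [V, E, H]
pos 11: G -> miss, evict H, frames [V, E, G]
pos 12: H -> miss, evict G, frames [V, E, H]
pos 13: D -> miss, evict H, frames [V, E, D]
pos 14: G -> miss, evict D, frames [V, E, G]
pos 15: D -> miss, evict G, frames [V, E, D]
pos 16: R -> miss, evict D, frames [V, E, R]
At position 16, page D is evicted.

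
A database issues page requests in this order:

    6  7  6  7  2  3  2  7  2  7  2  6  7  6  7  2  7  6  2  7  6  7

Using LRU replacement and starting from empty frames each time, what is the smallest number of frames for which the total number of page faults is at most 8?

f=1: 22 faults
f=2: 12 faults
f=3: 5 faults
f=4: 4 faults
Smallest f with faults ≤ 8 is 3.

3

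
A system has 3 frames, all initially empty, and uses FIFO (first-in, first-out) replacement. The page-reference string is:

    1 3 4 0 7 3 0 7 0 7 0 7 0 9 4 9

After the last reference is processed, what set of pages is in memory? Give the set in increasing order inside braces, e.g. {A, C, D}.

1 → fault, frames (1)
3 → fault, frames (1 3)
4 → fault, frames (1 3 4)
0 → fault, evict 1, frames (3 4 0)
7 → fault, evict 3, frames (4 0 7)
3 → fault, evict 4, frames (0 7 3)
0 → hit
7 → hit
0 → hit
7 → hit
0 → hit
7 → hit
0 → hit
9 → fault, evict 0, frames (7 3 9)
4 → fault, evict 7, frames (3 9 4)
9 → hit

{3, 4, 9}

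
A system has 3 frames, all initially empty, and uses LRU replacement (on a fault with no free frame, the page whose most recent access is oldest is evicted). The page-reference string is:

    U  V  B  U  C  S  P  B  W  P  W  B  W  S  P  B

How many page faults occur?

11

U -> miss, frames {U}
V -> miss, frames {U,V}
B -> miss, frames {U,V,B}
U -> hit
C -> miss, evict V, frames {B,U,C}
S -> miss, evict B, frames {U,C,S}
P -> miss, evict U, frames {C,S,P}
B -> miss, evict C, frames {S,P,B}
W -> miss, evict S, frames {P,B,W}
P -> hit
W -> hit
B -> hit
W -> hit
S -> miss, evict P, frames {B,W,S}
P -> miss, evict B, frames {W,S,P}
B -> miss, evict W, frames {S,P,B}
Page faults: 11.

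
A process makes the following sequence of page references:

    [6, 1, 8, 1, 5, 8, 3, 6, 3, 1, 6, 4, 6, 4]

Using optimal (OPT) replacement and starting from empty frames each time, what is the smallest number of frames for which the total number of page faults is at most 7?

3

f=1: 14 faults
f=2: 8 faults
f=3: 7 faults
f=4: 6 faults
f=5: 6 faults
f=6: 6 faults
Smallest f with faults ≤ 7 is 3.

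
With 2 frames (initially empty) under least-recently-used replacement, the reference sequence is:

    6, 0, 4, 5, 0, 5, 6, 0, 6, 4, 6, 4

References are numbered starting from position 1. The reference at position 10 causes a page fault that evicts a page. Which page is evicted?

pos 1: 6: fault, frames {6}
pos 2: 0: fault, frames {6,0}
pos 3: 4: fault, evict 6, frames {0,4}
pos 4: 5: fault, evict 0, frames {4,5}
pos 5: 0: fault, evict 4, frames {5,0}
pos 6: 5: hit
pos 7: 6: fault, evict 0, frames {5,6}
pos 8: 0: fault, evict 5, frames {6,0}
pos 9: 6: hit
pos 10: 4: fault, evict 0, frames {6,4}
At position 10, page 0 is evicted.

0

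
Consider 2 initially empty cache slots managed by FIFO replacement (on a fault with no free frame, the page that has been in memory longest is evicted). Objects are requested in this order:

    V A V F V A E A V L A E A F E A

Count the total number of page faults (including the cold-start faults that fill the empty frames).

V -> fault, frames {V}
A -> fault, frames {V,A}
V -> hit
F -> fault, evict V, frames {A,F}
V -> fault, evict A, frames {F,V}
A -> fault, evict F, frames {V,A}
E -> fault, evict V, frames {A,E}
A -> hit
V -> fault, evict A, frames {E,V}
L -> fault, evict E, frames {V,L}
A -> fault, evict V, frames {L,A}
E -> fault, evict L, frames {A,E}
A -> hit
F -> fault, evict A, frames {E,F}
E -> hit
A -> fault, evict E, frames {F,A}
Page faults: 12.

12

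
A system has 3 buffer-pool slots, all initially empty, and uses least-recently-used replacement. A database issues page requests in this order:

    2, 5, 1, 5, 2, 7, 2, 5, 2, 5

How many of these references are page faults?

4

2 → fault, frames [2]
5 → fault, frames [2, 5]
1 → fault, frames [2, 5, 1]
5 → hit
2 → hit
7 → fault, evict 1, frames [5, 2, 7]
2 → hit
5 → hit
2 → hit
5 → hit
Page faults: 4.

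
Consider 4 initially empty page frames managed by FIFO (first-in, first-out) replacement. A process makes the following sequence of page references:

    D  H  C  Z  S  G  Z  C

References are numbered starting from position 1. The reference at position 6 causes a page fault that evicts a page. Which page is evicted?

H

pos 1: D → miss, frames {D}
pos 2: H → miss, frames {D,H}
pos 3: C → miss, frames {D,H,C}
pos 4: Z → miss, frames {D,H,C,Z}
pos 5: S → miss, evict D, frames {H,C,Z,S}
pos 6: G → miss, evict H, frames {C,Z,S,G}
At position 6, page H is evicted.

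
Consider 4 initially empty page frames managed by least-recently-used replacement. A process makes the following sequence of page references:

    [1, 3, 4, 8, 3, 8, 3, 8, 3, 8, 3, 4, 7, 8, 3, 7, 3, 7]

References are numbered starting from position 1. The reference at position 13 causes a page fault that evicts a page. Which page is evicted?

1

pos 1: 1 -> fault, frames (1)
pos 2: 3 -> fault, frames (1 3)
pos 3: 4 -> fault, frames (1 3 4)
pos 4: 8 -> fault, frames (1 3 4 8)
pos 5: 3 -> hit
pos 6: 8 -> hit
pos 7: 3 -> hit
pos 8: 8 -> hit
pos 9: 3 -> hit
pos 10: 8 -> hit
pos 11: 3 -> hit
pos 12: 4 -> hit
pos 13: 7 -> fault, evict 1, frames (8 3 4 7)
At position 13, page 1 is evicted.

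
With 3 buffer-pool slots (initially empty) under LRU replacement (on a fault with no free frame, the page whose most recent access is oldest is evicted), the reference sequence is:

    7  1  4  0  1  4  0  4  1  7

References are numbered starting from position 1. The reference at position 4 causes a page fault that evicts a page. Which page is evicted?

pos 1: 7 -> miss, frames [7]
pos 2: 1 -> miss, frames [7, 1]
pos 3: 4 -> miss, frames [7, 1, 4]
pos 4: 0 -> miss, evict 7, frames [1, 4, 0]
At position 4, page 7 is evicted.

7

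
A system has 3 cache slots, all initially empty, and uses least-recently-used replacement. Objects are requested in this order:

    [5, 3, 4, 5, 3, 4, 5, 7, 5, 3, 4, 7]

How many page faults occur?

5: fault, frames [5]
3: fault, frames [5, 3]
4: fault, frames [5, 3, 4]
5: hit
3: hit
4: hit
5: hit
7: fault, evict 3, frames [4, 5, 7]
5: hit
3: fault, evict 4, frames [7, 5, 3]
4: fault, evict 7, frames [5, 3, 4]
7: fault, evict 5, frames [3, 4, 7]
Page faults: 7.

7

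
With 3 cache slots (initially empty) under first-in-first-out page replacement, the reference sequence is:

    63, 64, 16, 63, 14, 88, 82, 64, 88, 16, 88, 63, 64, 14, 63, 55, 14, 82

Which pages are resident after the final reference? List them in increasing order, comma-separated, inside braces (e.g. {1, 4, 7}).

{14, 55, 82}

63 → miss, frames [63]
64 → miss, frames [63, 64]
16 → miss, frames [63, 64, 16]
63 → hit
14 → miss, evict 63, frames [64, 16, 14]
88 → miss, evict 64, frames [16, 14, 88]
82 → miss, evict 16, frames [14, 88, 82]
64 → miss, evict 14, frames [88, 82, 64]
88 → hit
16 → miss, evict 88, frames [82, 64, 16]
88 → miss, evict 82, frames [64, 16, 88]
63 → miss, evict 64, frames [16, 88, 63]
64 → miss, evict 16, frames [88, 63, 64]
14 → miss, evict 88, frames [63, 64, 14]
63 → hit
55 → miss, evict 63, frames [64, 14, 55]
14 → hit
82 → miss, evict 64, frames [14, 55, 82]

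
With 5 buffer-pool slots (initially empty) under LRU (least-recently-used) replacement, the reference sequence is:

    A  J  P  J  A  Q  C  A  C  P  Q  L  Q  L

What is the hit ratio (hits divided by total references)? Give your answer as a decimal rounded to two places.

A → fault, frames (A)
J → fault, frames (A J)
P → fault, frames (A J P)
J → hit
A → hit
Q → fault, frames (P J A Q)
C → fault, frames (P J A Q C)
A → hit
C → hit
P → hit
Q → hit
L → fault, evict J, frames (A C P Q L)
Q → hit
L → hit
Hits: 8 of 14 references → 8/14 = 0.5714.

0.57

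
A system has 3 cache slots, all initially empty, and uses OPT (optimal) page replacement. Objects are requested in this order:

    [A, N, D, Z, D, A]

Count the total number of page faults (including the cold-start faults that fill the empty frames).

4

A -> fault, frames {A}
N -> fault, frames {A,N}
D -> fault, frames {A,N,D}
Z -> fault, evict N, frames {A,D,Z}
D -> hit
A -> hit
Page faults: 4.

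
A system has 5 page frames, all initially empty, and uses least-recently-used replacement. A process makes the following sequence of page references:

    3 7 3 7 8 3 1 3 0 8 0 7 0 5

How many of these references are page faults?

3: miss, frames {3}
7: miss, frames {3,7}
3: hit
7: hit
8: miss, frames {3,7,8}
3: hit
1: miss, frames {7,8,3,1}
3: hit
0: miss, frames {7,8,1,3,0}
8: hit
0: hit
7: hit
0: hit
5: miss, evict 1, frames {3,8,7,0,5}
Page faults: 6.

6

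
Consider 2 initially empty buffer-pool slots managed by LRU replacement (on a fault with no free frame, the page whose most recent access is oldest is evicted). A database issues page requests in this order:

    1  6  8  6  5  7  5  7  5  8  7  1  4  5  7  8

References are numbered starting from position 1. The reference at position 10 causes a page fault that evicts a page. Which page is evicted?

pos 1: 1: miss, frames (1)
pos 2: 6: miss, frames (1 6)
pos 3: 8: miss, evict 1, frames (6 8)
pos 4: 6: hit
pos 5: 5: miss, evict 8, frames (6 5)
pos 6: 7: miss, evict 6, frames (5 7)
pos 7: 5: hit
pos 8: 7: hit
pos 9: 5: hit
pos 10: 8: miss, evict 7, frames (5 8)
At position 10, page 7 is evicted.

7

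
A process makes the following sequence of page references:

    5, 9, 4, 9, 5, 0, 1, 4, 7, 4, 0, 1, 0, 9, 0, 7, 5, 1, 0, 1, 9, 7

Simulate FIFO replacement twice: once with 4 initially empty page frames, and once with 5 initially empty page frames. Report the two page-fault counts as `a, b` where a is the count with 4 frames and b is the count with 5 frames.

4 frames: F F F . . F F . F . . . . F . . F . F F . F → 11 faults.
5 frames: F F F . . F F . F . . . . . . . F . . . F . → 8 faults.
8 < 11: adding a frame reduced faults, as is typical.

11, 8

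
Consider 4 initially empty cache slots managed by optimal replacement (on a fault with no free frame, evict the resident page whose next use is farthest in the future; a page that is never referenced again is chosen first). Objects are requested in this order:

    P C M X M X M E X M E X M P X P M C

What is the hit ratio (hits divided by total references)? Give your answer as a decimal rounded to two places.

P: miss, frames {P}
C: miss, frames {P,C}
M: miss, frames {P,C,M}
X: miss, frames {P,C,M,X}
M: hit
X: hit
M: hit
E: miss, evict C, frames {P,M,X,E}
X: hit
M: hit
E: hit
X: hit
M: hit
P: hit
X: hit
P: hit
M: hit
C: miss, evict E, frames {P,M,X,C}
Hits: 12 of 18 references → 12/18 = 0.6667.

0.67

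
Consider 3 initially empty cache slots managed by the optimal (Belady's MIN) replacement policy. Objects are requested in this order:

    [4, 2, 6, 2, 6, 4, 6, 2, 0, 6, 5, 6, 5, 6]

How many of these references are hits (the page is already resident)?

9

4 -> miss, frames [4]
2 -> miss, frames [4, 2]
6 -> miss, frames [4, 2, 6]
2 -> hit
6 -> hit
4 -> hit
6 -> hit
2 -> hit
0 -> miss, evict 2, frames [4, 6, 0]
6 -> hit
5 -> miss, evict 0, frames [4, 6, 5]
6 -> hit
5 -> hit
6 -> hit
Hits: 9.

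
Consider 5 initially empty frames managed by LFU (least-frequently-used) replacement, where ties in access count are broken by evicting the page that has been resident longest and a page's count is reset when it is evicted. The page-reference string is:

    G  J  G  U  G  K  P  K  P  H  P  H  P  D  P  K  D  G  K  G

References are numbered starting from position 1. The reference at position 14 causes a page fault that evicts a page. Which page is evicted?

pos 1: G: miss, frames [G]
pos 2: J: miss, frames [G, J]
pos 3: G: hit
pos 4: U: miss, frames [G, J, U]
pos 5: G: hit
pos 6: K: miss, frames [G, J, U, K]
pos 7: P: miss, frames [G, J, U, K, P]
pos 8: K: hit
pos 9: P: hit
pos 10: H: miss, evict J, frames [G, U, K, P, H]
pos 11: P: hit
pos 12: H: hit
pos 13: P: hit
pos 14: D: miss, evict U, frames [G, K, P, H, D]
At position 14, page U is evicted.

U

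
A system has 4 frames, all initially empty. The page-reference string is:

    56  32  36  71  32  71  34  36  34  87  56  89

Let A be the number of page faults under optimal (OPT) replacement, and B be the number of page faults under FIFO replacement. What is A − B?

Under OPT: F F F F . . F . . F . F → 7 faults.
Under FIFO: F F F F . . F . . F F F → 8 faults.
A − B = 7 − 8 = -1.

-1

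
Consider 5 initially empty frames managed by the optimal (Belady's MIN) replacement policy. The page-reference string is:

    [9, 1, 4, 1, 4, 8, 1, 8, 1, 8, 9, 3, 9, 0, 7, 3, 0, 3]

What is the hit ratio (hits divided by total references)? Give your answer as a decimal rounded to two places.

9: miss, frames [9]
1: miss, frames [9, 1]
4: miss, frames [9, 1, 4]
1: hit
4: hit
8: miss, frames [9, 1, 4, 8]
1: hit
8: hit
1: hit
8: hit
9: hit
3: miss, frames [9, 1, 4, 8, 3]
9: hit
0: miss, evict 8, frames [9, 1, 4, 3, 0]
7: miss, evict 4, frames [9, 1, 3, 0, 7]
3: hit
0: hit
3: hit
Hits: 11 of 18 references → 11/18 = 0.6111.

0.61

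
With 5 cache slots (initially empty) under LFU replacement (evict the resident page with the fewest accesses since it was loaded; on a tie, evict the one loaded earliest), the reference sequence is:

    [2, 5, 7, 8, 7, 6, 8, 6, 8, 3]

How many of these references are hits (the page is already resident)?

2 -> fault, frames {2}
5 -> fault, frames {2,5}
7 -> fault, frames {2,5,7}
8 -> fault, frames {2,5,7,8}
7 -> hit
6 -> fault, frames {2,5,7,8,6}
8 -> hit
6 -> hit
8 -> hit
3 -> fault, evict 2, frames {5,7,8,6,3}
Hits: 4.

4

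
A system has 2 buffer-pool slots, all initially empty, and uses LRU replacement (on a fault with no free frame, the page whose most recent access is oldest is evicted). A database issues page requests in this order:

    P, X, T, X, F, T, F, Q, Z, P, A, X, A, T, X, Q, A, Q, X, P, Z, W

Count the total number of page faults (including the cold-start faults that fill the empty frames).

18

P -> miss, frames [P]
X -> miss, frames [P, X]
T -> miss, evict P, frames [X, T]
X -> hit
F -> miss, evict T, frames [X, F]
T -> miss, evict X, frames [F, T]
F -> hit
Q -> miss, evict T, frames [F, Q]
Z -> miss, evict F, frames [Q, Z]
P -> miss, evict Q, frames [Z, P]
A -> miss, evict Z, frames [P, A]
X -> miss, evict P, frames [A, X]
A -> hit
T -> miss, evict X, frames [A, T]
X -> miss, evict A, frames [T, X]
Q -> miss, evict T, frames [X, Q]
A -> miss, evict X, frames [Q, A]
Q -> hit
X -> miss, evict A, frames [Q, X]
P -> miss, evict Q, frames [X, P]
Z -> miss, evict X, frames [P, Z]
W -> miss, evict P, frames [Z, W]
Page faults: 18.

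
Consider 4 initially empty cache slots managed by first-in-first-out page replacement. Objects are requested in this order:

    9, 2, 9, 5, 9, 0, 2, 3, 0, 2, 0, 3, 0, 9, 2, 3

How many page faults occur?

9 → miss, frames [9]
2 → miss, frames [9, 2]
9 → hit
5 → miss, frames [9, 2, 5]
9 → hit
0 → miss, frames [9, 2, 5, 0]
2 → hit
3 → miss, evict 9, frames [2, 5, 0, 3]
0 → hit
2 → hit
0 → hit
3 → hit
0 → hit
9 → miss, evict 2, frames [5, 0, 3, 9]
2 → miss, evict 5, frames [0, 3, 9, 2]
3 → hit
Page faults: 7.

7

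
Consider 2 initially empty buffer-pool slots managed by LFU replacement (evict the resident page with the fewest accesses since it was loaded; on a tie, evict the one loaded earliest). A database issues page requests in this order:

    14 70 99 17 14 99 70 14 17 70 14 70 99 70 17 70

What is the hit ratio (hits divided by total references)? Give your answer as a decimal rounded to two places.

14 → fault, frames (14)
70 → fault, frames (14 70)
99 → fault, evict 14, frames (70 99)
17 → fault, evict 70, frames (99 17)
14 → fault, evict 99, frames (17 14)
99 → fault, evict 17, frames (14 99)
70 → fault, evict 14, frames (99 70)
14 → fault, evict 99, frames (70 14)
17 → fault, evict 70, frames (14 17)
70 → fault, evict 14, frames (17 70)
14 → fault, evict 17, frames (70 14)
70 → hit
99 → fault, evict 14, frames (70 99)
70 → hit
17 → fault, evict 99, frames (70 17)
70 → hit
Hits: 3 of 16 references → 3/16 = 0.1875.

0.19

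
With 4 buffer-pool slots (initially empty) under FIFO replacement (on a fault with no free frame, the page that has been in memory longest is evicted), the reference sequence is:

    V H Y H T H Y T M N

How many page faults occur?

V: miss, frames {V}
H: miss, frames {V,H}
Y: miss, frames {V,H,Y}
H: hit
T: miss, frames {V,H,Y,T}
H: hit
Y: hit
T: hit
M: miss, evict V, frames {H,Y,T,M}
N: miss, evict H, frames {Y,T,M,N}
Page faults: 6.

6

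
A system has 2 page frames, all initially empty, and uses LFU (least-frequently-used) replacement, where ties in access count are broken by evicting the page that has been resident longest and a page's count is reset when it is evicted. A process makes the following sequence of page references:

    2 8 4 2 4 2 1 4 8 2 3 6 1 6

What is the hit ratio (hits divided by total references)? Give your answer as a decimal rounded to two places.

0.21

2: fault, frames (2)
8: fault, frames (2 8)
4: fault, evict 2, frames (8 4)
2: fault, evict 8, frames (4 2)
4: hit
2: hit
1: fault, evict 4, frames (2 1)
4: fault, evict 1, frames (2 4)
8: fault, evict 4, frames (2 8)
2: hit
3: fault, evict 8, frames (2 3)
6: fault, evict 3, frames (2 6)
1: fault, evict 6, frames (2 1)
6: fault, evict 1, frames (2 6)
Hits: 3 of 14 references → 3/14 = 0.2143.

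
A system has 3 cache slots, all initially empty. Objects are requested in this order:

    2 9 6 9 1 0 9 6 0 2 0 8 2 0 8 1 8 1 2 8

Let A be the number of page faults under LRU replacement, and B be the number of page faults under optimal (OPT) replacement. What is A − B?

2

Under LRU: F F F . F F . F . F . F . . . F . . F . → 10 faults.
Under OPT: F F F . F F . . . F . F . . . F . . . . → 8 faults.
A − B = 10 − 8 = 2.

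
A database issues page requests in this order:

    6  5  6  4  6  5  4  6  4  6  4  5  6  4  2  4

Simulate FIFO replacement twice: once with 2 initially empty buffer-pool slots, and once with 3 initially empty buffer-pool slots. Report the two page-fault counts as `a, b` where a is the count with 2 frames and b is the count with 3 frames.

2 frames: F F . F F F F F . . . F . F F . → 10 faults.
3 frames: F F . F . . . . . . . . . . F . → 4 faults.
4 < 10: adding a frame reduced faults, as is typical.

10, 4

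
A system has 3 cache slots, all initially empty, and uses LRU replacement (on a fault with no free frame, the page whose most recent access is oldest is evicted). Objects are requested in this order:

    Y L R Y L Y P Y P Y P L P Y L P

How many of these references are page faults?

Y: fault, frames [Y]
L: fault, frames [Y, L]
R: fault, frames [Y, L, R]
Y: hit
L: hit
Y: hit
P: fault, evict R, frames [L, Y, P]
Y: hit
P: hit
Y: hit
P: hit
L: hit
P: hit
Y: hit
L: hit
P: hit
Page faults: 4.

4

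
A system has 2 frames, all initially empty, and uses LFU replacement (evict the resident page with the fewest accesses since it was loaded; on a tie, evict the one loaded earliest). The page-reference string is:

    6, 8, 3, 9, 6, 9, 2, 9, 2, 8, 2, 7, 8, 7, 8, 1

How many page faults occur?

13

6 → miss, frames {6}
8 → miss, frames {6,8}
3 → miss, evict 6, frames {8,3}
9 → miss, evict 8, frames {3,9}
6 → miss, evict 3, frames {9,6}
9 → hit
2 → miss, evict 6, frames {9,2}
9 → hit
2 → hit
8 → miss, evict 2, frames {9,8}
2 → miss, evict 8, frames {9,2}
7 → miss, evict 2, frames {9,7}
8 → miss, evict 7, frames {9,8}
7 → miss, evict 8, frames {9,7}
8 → miss, evict 7, frames {9,8}
1 → miss, evict 8, frames {9,1}
Page faults: 13.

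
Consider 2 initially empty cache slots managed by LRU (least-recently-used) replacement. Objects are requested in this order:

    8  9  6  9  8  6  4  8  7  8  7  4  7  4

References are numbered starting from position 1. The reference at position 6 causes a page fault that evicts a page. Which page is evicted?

9

pos 1: 8 -> fault, frames {8}
pos 2: 9 -> fault, frames {8,9}
pos 3: 6 -> fault, evict 8, frames {9,6}
pos 4: 9 -> hit
pos 5: 8 -> fault, evict 6, frames {9,8}
pos 6: 6 -> fault, evict 9, frames {8,6}
At position 6, page 9 is evicted.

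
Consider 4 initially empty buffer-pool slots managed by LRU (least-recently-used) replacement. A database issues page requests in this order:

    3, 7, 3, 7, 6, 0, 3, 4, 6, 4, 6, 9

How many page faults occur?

3 -> fault, frames [3]
7 -> fault, frames [3, 7]
3 -> hit
7 -> hit
6 -> fault, frames [3, 7, 6]
0 -> fault, frames [3, 7, 6, 0]
3 -> hit
4 -> fault, evict 7, frames [6, 0, 3, 4]
6 -> hit
4 -> hit
6 -> hit
9 -> fault, evict 0, frames [3, 4, 6, 9]
Page faults: 6.

6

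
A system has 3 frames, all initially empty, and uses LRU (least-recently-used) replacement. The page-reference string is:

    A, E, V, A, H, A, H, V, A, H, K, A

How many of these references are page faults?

A -> fault, frames (A)
E -> fault, frames (A E)
V -> fault, frames (A E V)
A -> hit
H -> fault, evict E, frames (V A H)
A -> hit
H -> hit
V -> hit
A -> hit
H -> hit
K -> fault, evict V, frames (A H K)
A -> hit
Page faults: 5.

5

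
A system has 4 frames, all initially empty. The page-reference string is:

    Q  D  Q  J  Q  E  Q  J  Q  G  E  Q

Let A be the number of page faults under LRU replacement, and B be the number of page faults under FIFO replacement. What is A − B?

Under LRU: F F . F . F . . . F . . → 5 faults.
Under FIFO: F F . F . F . . . F . F → 6 faults.
A − B = 5 − 6 = -1.

-1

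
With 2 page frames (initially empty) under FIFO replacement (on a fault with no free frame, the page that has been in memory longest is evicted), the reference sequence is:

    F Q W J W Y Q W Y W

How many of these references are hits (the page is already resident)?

F → miss, frames [F]
Q → miss, frames [F, Q]
W → miss, evict F, frames [Q, W]
J → miss, evict Q, frames [W, J]
W → hit
Y → miss, evict W, frames [J, Y]
Q → miss, evict J, frames [Y, Q]
W → miss, evict Y, frames [Q, W]
Y → miss, evict Q, frames [W, Y]
W → hit
Hits: 2.

2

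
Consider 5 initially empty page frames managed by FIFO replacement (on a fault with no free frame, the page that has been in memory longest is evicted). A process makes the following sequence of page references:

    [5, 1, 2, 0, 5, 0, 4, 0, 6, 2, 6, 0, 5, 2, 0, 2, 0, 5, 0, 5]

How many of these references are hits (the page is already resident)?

13

5: miss, frames {5}
1: miss, frames {5,1}
2: miss, frames {5,1,2}
0: miss, frames {5,1,2,0}
5: hit
0: hit
4: miss, frames {5,1,2,0,4}
0: hit
6: miss, evict 5, frames {1,2,0,4,6}
2: hit
6: hit
0: hit
5: miss, evict 1, frames {2,0,4,6,5}
2: hit
0: hit
2: hit
0: hit
5: hit
0: hit
5: hit
Hits: 13.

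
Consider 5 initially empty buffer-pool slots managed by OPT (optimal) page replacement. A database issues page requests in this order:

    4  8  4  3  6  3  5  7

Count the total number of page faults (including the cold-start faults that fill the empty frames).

4 → miss, frames (4)
8 → miss, frames (4 8)
4 → hit
3 → miss, frames (4 8 3)
6 → miss, frames (4 8 3 6)
3 → hit
5 → miss, frames (4 8 3 6 5)
7 → miss, evict 5, frames (4 8 3 6 7)
Page faults: 6.

6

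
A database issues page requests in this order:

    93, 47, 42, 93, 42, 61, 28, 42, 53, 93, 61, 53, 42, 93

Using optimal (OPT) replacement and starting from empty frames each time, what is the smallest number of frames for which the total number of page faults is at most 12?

2

f=1: 14 faults
f=2: 10 faults
f=3: 8 faults
f=4: 6 faults
f=5: 6 faults
f=6: 6 faults
Smallest f with faults ≤ 12 is 2.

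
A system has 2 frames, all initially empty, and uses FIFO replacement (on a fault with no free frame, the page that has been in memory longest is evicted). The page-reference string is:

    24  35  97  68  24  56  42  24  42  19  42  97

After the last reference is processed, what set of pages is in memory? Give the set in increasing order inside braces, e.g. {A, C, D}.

24: fault, frames {24}
35: fault, frames {24,35}
97: fault, evict 24, frames {35,97}
68: fault, evict 35, frames {97,68}
24: fault, evict 97, frames {68,24}
56: fault, evict 68, frames {24,56}
42: fault, evict 24, frames {56,42}
24: fault, evict 56, frames {42,24}
42: hit
19: fault, evict 42, frames {24,19}
42: fault, evict 24, frames {19,42}
97: fault, evict 19, frames {42,97}

{42, 97}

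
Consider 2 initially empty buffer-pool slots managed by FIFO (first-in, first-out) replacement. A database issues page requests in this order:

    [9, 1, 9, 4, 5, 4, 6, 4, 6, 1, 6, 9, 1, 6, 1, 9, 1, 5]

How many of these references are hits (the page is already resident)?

9 → fault, frames {9}
1 → fault, frames {9,1}
9 → hit
4 → fault, evict 9, frames {1,4}
5 → fault, evict 1, frames {4,5}
4 → hit
6 → fault, evict 4, frames {5,6}
4 → fault, evict 5, frames {6,4}
6 → hit
1 → fault, evict 6, frames {4,1}
6 → fault, evict 4, frames {1,6}
9 → fault, evict 1, frames {6,9}
1 → fault, evict 6, frames {9,1}
6 → fault, evict 9, frames {1,6}
1 → hit
9 → fault, evict 1, frames {6,9}
1 → fault, evict 6, frames {9,1}
5 → fault, evict 9, frames {1,5}
Hits: 4.

4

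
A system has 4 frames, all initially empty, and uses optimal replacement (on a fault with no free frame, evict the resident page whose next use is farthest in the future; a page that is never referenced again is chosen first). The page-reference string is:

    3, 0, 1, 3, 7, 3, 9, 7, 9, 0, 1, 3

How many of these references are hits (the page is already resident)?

3: fault, frames {3}
0: fault, frames {3,0}
1: fault, frames {3,0,1}
3: hit
7: fault, frames {3,0,1,7}
3: hit
9: fault, evict 3, frames {0,1,7,9}
7: hit
9: hit
0: hit
1: hit
3: fault, evict 9, frames {0,1,7,3}
Hits: 6.

6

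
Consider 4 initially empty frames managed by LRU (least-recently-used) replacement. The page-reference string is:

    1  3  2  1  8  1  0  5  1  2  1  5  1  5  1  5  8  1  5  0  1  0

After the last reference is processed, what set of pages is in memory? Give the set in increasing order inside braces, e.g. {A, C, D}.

1: miss, frames [1]
3: miss, frames [1, 3]
2: miss, frames [1, 3, 2]
1: hit
8: miss, frames [3, 2, 1, 8]
1: hit
0: miss, evict 3, frames [2, 8, 1, 0]
5: miss, evict 2, frames [8, 1, 0, 5]
1: hit
2: miss, evict 8, frames [0, 5, 1, 2]
1: hit
5: hit
1: hit
5: hit
1: hit
5: hit
8: miss, evict 0, frames [2, 1, 5, 8]
1: hit
5: hit
0: miss, evict 2, frames [8, 1, 5, 0]
1: hit
0: hit

{0, 1, 5, 8}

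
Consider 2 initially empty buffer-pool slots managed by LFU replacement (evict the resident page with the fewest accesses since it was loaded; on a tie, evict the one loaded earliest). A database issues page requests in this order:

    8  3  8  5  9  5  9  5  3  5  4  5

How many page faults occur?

11

8 -> miss, frames [8]
3 -> miss, frames [8, 3]
8 -> hit
5 -> miss, evict 3, frames [8, 5]
9 -> miss, evict 5, frames [8, 9]
5 -> miss, evict 9, frames [8, 5]
9 -> miss, evict 5, frames [8, 9]
5 -> miss, evict 9, frames [8, 5]
3 -> miss, evict 5, frames [8, 3]
5 -> miss, evict 3, frames [8, 5]
4 -> miss, evict 5, frames [8, 4]
5 -> miss, evict 4, frames [8, 5]
Page faults: 11.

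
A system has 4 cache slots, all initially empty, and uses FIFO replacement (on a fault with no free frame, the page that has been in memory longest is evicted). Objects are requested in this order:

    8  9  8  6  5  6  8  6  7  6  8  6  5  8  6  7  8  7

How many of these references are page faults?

6

8: fault, frames {8}
9: fault, frames {8,9}
8: hit
6: fault, frames {8,9,6}
5: fault, frames {8,9,6,5}
6: hit
8: hit
6: hit
7: fault, evict 8, frames {9,6,5,7}
6: hit
8: fault, evict 9, frames {6,5,7,8}
6: hit
5: hit
8: hit
6: hit
7: hit
8: hit
7: hit
Page faults: 6.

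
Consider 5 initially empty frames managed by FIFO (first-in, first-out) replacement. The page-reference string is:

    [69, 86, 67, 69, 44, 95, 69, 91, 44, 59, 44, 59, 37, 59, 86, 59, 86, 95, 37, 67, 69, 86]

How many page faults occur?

69 -> fault, frames {69}
86 -> fault, frames {69,86}
67 -> fault, frames {69,86,67}
69 -> hit
44 -> fault, frames {69,86,67,44}
95 -> fault, frames {69,86,67,44,95}
69 -> hit
91 -> fault, evict 69, frames {86,67,44,95,91}
44 -> hit
59 -> fault, evict 86, frames {67,44,95,91,59}
44 -> hit
59 -> hit
37 -> fault, evict 67, frames {44,95,91,59,37}
59 -> hit
86 -> fault, evict 44, frames {95,91,59,37,86}
59 -> hit
86 -> hit
95 -> hit
37 -> hit
67 -> fault, evict 95, frames {91,59,37,86,67}
69 -> fault, evict 91, frames {59,37,86,67,69}
86 -> hit
Page faults: 11.

11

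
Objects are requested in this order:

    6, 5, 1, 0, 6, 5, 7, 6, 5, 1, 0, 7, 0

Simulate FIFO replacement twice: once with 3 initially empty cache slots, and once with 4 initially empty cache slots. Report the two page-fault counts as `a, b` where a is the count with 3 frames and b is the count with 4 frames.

9, 10

3 frames: F F F F F F F . . F F . . → 9 faults.
4 frames: F F F F . . F F F F F F . → 10 faults.
10 > 9: adding a frame increased faults — Belady's anomaly.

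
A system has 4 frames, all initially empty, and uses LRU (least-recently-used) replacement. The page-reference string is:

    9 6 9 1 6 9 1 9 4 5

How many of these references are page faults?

5

9: fault, frames {9}
6: fault, frames {9,6}
9: hit
1: fault, frames {6,9,1}
6: hit
9: hit
1: hit
9: hit
4: fault, frames {6,1,9,4}
5: fault, evict 6, frames {1,9,4,5}
Page faults: 5.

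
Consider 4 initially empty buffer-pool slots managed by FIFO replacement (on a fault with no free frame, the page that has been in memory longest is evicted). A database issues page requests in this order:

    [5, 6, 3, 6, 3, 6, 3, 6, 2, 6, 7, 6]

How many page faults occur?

5

5 → fault, frames {5}
6 → fault, frames {5,6}
3 → fault, frames {5,6,3}
6 → hit
3 → hit
6 → hit
3 → hit
6 → hit
2 → fault, frames {5,6,3,2}
6 → hit
7 → fault, evict 5, frames {6,3,2,7}
6 → hit
Page faults: 5.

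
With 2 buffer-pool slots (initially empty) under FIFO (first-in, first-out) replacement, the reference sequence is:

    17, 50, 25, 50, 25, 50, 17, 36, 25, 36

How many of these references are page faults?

17 -> fault, frames (17)
50 -> fault, frames (17 50)
25 -> fault, evict 17, frames (50 25)
50 -> hit
25 -> hit
50 -> hit
17 -> fault, evict 50, frames (25 17)
36 -> fault, evict 25, frames (17 36)
25 -> fault, evict 17, frames (36 25)
36 -> hit
Page faults: 6.

6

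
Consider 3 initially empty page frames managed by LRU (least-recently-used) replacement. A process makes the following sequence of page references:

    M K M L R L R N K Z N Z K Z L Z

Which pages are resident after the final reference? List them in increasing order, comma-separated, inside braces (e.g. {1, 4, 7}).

M → miss, frames (M)
K → miss, frames (M K)
M → hit
L → miss, frames (K M L)
R → miss, evict K, frames (M L R)
L → hit
R → hit
N → miss, evict M, frames (L R N)
K → miss, evict L, frames (R N K)
Z → miss, evict R, frames (N K Z)
N → hit
Z → hit
K → hit
Z → hit
L → miss, evict N, frames (K Z L)
Z → hit

{K, L, Z}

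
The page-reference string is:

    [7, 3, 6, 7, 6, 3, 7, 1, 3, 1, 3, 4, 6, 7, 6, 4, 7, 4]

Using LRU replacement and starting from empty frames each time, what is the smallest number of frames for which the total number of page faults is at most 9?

3

f=1: 18 faults
f=2: 13 faults
f=3: 7 faults
f=4: 7 faults
f=5: 5 faults
Smallest f with faults ≤ 9 is 3.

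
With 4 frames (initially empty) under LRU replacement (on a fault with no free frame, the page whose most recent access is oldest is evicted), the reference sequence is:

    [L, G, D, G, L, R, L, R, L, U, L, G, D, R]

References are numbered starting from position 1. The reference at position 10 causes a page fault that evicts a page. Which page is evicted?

pos 1: L → miss, frames [L]
pos 2: G → miss, frames [L, G]
pos 3: D → miss, frames [L, G, D]
pos 4: G → hit
pos 5: L → hit
pos 6: R → miss, frames [D, G, L, R]
pos 7: L → hit
pos 8: R → hit
pos 9: L → hit
pos 10: U → miss, evict D, frames [G, R, L, U]
At position 10, page D is evicted.

D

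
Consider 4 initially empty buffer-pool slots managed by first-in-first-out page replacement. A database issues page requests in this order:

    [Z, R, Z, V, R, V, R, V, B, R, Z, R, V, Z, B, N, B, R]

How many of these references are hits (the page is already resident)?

Z: miss, frames [Z]
R: miss, frames [Z, R]
Z: hit
V: miss, frames [Z, R, V]
R: hit
V: hit
R: hit
V: hit
B: miss, frames [Z, R, V, B]
R: hit
Z: hit
R: hit
V: hit
Z: hit
B: hit
N: miss, evict Z, frames [R, V, B, N]
B: hit
R: hit
Hits: 13.

13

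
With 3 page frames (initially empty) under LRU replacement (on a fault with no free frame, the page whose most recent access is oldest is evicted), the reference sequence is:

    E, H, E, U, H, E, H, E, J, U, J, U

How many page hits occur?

7

E -> fault, frames [E]
H -> fault, frames [E, H]
E -> hit
U -> fault, frames [H, E, U]
H -> hit
E -> hit
H -> hit
E -> hit
J -> fault, evict U, frames [H, E, J]
U -> fault, evict H, frames [E, J, U]
J -> hit
U -> hit
Hits: 7.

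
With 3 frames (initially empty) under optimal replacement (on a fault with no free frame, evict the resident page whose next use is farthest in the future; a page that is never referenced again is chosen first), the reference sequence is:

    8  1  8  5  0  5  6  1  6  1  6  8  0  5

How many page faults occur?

8: fault, frames [8]
1: fault, frames [8, 1]
8: hit
5: fault, frames [8, 1, 5]
0: fault, evict 8, frames [1, 5, 0]
5: hit
6: fault, evict 5, frames [1, 0, 6]
1: hit
6: hit
1: hit
6: hit
8: fault, evict 6, frames [1, 0, 8]
0: hit
5: fault, evict 8, frames [1, 0, 5]
Page faults: 7.

7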